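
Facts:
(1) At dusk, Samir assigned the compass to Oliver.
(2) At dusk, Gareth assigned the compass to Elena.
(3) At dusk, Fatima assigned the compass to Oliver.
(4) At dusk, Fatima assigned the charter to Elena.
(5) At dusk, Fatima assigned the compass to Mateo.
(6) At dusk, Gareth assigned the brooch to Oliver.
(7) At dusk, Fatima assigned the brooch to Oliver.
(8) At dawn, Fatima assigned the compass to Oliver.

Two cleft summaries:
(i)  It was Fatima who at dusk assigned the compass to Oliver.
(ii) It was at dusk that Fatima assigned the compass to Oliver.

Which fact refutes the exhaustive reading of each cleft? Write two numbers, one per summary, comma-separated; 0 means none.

1, 8

Summary (i) focuses "Fatima" (the agent); background thing = the compass, recipient = Oliver, setting = at dusk. Fact (1) matches that background with agent = Samir — refutes (i).
Summary (ii) focuses "at dusk" (the setting); background agent = Fatima, thing = the compass, recipient = Oliver. Fact (8) matches that background with setting = at dawn — refutes (ii).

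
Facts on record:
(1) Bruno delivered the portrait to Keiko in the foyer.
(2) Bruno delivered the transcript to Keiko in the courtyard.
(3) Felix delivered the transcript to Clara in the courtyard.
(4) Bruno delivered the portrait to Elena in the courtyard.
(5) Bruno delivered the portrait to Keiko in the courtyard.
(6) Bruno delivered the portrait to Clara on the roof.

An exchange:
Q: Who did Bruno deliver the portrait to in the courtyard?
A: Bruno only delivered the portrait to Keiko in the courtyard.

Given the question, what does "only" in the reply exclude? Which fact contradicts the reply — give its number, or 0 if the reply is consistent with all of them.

4

Answering "Who did ... to ...?" puts focus on the recipient — here, "Keiko".
So "only" ranges over recipients; the rest (agent = Bruno, thing = the portrait, setting = in the courtyard) is presupposed.
Fact (4) keeps agent = Bruno, thing = the portrait, setting = in the courtyard but has recipient = Elena; that refutes the reply.
(Fact (2) would refute a reading with focus on the thing — but that is not what the question asks.)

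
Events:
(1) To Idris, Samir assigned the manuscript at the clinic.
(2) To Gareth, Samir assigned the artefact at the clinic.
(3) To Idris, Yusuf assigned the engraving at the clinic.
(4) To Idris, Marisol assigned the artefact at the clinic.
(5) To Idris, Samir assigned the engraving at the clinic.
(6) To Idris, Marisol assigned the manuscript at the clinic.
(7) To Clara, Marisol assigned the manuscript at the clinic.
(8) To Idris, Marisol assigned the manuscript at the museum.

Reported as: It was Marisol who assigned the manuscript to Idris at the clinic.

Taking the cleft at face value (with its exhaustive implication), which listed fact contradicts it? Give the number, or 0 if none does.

The cleft puts "Marisol" in focus and presupposes the open proposition with same thing, recipient, setting (the manuscript / Idris / at the clinic).
Exhaustivity: Marisol is the only agent satisfying that background.
But fact (1) also has same thing, recipient, setting (the manuscript / Idris / at the clinic), with agent = Samir — so the exhaustive reading fails.

1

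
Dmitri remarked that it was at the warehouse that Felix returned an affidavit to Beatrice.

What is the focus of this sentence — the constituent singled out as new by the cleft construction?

In an it-cleft "It was X that/who ...", the clefted constituent X is the focus; the that/who-clause expresses the presupposed open proposition.
Here the focus is "at the warehouse". The backgrounded (presupposed) material includes "Felix", "an affidavit" and "to Beatrice".

at the warehouse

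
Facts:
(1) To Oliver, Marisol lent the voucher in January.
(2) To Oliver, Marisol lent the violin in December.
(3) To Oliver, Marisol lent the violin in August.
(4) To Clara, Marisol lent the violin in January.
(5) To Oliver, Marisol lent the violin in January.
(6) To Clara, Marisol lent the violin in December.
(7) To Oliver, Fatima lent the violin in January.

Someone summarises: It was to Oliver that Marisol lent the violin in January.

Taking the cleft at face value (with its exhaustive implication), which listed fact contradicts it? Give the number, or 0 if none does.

4

Focus of the cleft: "Oliver" (the recipient). Presupposed background: agent = Marisol, thing = the violin, setting = in January.
Exhaustivity: Oliver is the only recipient satisfying that background.
But fact (4) also has agent = Marisol, thing = the violin, setting = in January, with recipient = Clara — so the exhaustive reading fails.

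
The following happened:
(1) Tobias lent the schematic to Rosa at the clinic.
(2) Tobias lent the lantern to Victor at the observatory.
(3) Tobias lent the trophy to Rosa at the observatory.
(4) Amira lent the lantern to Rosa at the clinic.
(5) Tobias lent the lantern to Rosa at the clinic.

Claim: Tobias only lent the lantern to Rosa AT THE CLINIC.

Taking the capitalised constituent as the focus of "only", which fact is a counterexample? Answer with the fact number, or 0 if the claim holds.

Focus (in capitals) is "at the clinic" — the setting. "Only" excludes alternative settings while holding fixed Tobias as agent and the lantern as thing and Rosa as recipient.
Every other fact changes something in the background, not just the setting. Nothing refutes the claim.

0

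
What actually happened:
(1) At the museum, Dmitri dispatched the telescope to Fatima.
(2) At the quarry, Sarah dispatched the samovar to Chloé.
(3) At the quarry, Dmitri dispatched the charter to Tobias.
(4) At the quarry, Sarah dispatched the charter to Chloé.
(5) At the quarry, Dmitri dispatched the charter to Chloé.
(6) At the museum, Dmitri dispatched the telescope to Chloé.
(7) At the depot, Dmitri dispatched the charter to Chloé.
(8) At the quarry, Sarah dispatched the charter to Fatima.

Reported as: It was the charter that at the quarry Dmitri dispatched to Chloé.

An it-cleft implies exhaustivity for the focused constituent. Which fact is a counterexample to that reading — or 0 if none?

Focus of the cleft: "the charter" (the thing). Presupposed background: same agent, recipient, setting (Dmitri / Chloé / at the quarry).
Exhaustivity: the charter is the only thing satisfying that background.
No listed fact matches the background with a different thing. Exhaustivity holds.

0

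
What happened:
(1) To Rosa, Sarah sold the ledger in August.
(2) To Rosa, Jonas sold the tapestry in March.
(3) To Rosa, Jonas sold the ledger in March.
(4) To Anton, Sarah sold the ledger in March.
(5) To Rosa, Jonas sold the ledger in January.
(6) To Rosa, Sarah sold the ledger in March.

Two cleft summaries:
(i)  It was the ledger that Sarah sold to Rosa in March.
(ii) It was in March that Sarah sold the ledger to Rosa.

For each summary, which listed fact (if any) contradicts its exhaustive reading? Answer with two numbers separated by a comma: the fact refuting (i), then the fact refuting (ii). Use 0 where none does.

0, 1

Summary (i) focuses "the ledger" (the thing); background Sarah as agent and Rosa as recipient and in March as setting. No fact matches that background with a different thing, so 0.
Summary (ii) focuses "in March" (the setting); background Sarah as agent and the ledger as thing and Rosa as recipient. Fact (1) matches that background with setting = in August — refutes (ii).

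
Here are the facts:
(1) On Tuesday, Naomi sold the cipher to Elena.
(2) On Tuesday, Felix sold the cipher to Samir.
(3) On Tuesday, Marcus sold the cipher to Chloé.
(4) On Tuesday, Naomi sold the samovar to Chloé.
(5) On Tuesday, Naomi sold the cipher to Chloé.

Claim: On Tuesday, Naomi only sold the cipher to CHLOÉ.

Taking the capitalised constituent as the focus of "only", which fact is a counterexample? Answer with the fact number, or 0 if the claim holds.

1

The capitals mark "Chloé" as focus. So "only" rules out other recipients, with the rest (same agent, thing, setting (Naomi / the cipher / on Tuesday)) as background.
Fact (1) shares the background but differs in recipient (Elena) — a counterexample.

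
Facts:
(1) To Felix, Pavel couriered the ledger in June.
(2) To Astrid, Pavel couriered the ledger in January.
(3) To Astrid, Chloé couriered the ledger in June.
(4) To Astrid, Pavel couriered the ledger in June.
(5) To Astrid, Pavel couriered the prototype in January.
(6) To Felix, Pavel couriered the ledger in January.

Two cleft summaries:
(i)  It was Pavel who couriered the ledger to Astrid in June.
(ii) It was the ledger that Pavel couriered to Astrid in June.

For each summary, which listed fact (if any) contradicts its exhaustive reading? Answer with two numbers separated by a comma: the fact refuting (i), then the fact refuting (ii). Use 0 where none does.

Summary (i) focuses "Pavel" (the agent); background the ledger as thing and Astrid as recipient and in June as setting. Fact (3) matches that background with agent = Chloé — refutes (i).
Summary (ii) focuses "the ledger" (the thing); background Pavel as agent and Astrid as recipient and in June as setting. No fact matches that background with a different thing, so 0.

3, 0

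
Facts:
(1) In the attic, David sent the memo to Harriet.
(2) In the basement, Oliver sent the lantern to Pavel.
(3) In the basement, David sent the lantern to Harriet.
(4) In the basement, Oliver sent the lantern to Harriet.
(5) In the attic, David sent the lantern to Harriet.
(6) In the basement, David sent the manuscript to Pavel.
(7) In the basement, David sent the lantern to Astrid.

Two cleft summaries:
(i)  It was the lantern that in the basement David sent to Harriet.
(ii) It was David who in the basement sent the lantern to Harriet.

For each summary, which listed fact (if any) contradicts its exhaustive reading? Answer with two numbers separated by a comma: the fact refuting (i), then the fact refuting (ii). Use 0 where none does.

Summary (i) focuses "the lantern" (the thing); background agent = David, recipient = Harriet, setting = in the basement. No fact matches that background with a different thing, so 0.
Summary (ii) focuses "David" (the agent); background thing = the lantern, recipient = Harriet, setting = in the basement. Fact (4) matches that background with agent = Oliver — refutes (ii).

0, 4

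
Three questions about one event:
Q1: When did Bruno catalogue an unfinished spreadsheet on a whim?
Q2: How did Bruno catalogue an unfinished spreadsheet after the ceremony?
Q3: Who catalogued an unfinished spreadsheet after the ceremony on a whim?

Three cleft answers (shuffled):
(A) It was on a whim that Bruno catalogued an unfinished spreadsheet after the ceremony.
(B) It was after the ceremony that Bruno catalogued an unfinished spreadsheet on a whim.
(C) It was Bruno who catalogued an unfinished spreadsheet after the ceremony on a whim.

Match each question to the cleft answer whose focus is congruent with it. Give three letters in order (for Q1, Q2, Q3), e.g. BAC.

Q1 asks about the time; cleft (B) focuses "after the ceremony", which is the time — so Q1 → B.
Q2 asks about the manner; cleft (A) focuses "on a whim", which is the manner — so Q2 → A.
Q3 asks about the subject (agent); cleft (C) focuses "Bruno", which is the subject (agent) — so Q3 → C.
Mapping: Q1→B, Q2→A, Q3→C.

BAC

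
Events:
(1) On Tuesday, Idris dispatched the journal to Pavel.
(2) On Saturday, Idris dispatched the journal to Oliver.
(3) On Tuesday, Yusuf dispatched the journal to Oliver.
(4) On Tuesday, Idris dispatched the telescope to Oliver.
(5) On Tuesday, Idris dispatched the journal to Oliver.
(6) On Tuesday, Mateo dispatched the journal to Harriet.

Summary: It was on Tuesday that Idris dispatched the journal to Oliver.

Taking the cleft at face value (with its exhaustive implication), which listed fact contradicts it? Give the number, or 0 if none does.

2

The cleft puts "on Tuesday" in focus and presupposes the open proposition with agent = Idris, thing = the journal, recipient = Oliver.
Exhaustivity: on Tuesday is the only setting satisfying that background.
But fact (2) also has agent = Idris, thing = the journal, recipient = Oliver, with setting = on Saturday — so the exhaustive reading fails.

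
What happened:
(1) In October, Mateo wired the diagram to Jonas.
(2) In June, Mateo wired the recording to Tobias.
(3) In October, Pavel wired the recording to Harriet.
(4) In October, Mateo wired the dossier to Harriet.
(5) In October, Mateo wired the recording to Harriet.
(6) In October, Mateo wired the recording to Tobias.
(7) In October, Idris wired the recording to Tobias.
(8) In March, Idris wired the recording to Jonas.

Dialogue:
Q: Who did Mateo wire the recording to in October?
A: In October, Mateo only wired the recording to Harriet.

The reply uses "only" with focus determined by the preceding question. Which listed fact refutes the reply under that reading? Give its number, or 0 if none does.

Answering "Who did ... to ...?" puts focus on the recipient — here, "Harriet".
So "only" ranges over recipients; the rest (agent = Mateo, thing = the recording, setting = in October) is presupposed.
Fact (6) shares the background with a different recipient (Tobias) — counterexample.
(Fact (4) would refute a reading with focus on the thing — but that is not what the question asks.)

6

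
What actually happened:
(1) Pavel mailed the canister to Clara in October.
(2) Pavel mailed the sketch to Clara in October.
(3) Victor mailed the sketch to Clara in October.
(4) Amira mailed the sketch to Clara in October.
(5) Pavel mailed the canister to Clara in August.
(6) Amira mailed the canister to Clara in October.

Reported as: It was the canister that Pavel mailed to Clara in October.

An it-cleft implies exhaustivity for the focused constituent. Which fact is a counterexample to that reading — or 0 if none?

2

Focus of the cleft: "the canister" (the thing). Presupposed background: same agent, recipient, setting (Pavel / Clara / in October).
Exhaustivity: the canister is the only thing satisfying that background.
Fact (2) shares the background but with thing = the sketch; exhaustivity is violated.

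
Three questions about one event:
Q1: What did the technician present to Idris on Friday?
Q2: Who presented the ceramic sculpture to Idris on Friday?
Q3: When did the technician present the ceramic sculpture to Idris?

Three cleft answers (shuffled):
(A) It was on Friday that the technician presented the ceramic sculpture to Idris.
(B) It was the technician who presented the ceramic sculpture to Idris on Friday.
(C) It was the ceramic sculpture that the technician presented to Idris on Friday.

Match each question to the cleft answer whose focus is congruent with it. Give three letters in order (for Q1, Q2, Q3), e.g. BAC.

Q1 asks about the direct object; cleft (C) focuses "the ceramic sculpture", which is the direct object — so Q1 → C.
Q2 asks about the subject (agent); cleft (B) focuses "the technician", which is the subject (agent) — so Q2 → B.
Q3 asks about the time; cleft (A) focuses "on Friday", which is the time — so Q3 → A.
Mapping: Q1→C, Q2→B, Q3→A.

CBA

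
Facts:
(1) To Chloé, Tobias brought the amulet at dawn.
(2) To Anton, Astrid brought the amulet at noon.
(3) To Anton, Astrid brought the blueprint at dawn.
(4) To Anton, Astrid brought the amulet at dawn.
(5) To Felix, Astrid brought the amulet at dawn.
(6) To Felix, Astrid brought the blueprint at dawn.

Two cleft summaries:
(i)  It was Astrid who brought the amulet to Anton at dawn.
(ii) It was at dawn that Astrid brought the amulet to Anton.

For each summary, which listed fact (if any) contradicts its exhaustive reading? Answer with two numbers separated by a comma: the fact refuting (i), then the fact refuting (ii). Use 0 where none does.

Summary (i) focuses "Astrid" (the agent); background same thing, recipient, setting (the amulet / Anton / at dawn). No fact matches that background with a different agent, so 0.
Summary (ii) focuses "at dawn" (the setting); background same agent, thing, recipient (Astrid / the amulet / Anton). Fact (2) matches that background with setting = at noon — refutes (ii).

0, 2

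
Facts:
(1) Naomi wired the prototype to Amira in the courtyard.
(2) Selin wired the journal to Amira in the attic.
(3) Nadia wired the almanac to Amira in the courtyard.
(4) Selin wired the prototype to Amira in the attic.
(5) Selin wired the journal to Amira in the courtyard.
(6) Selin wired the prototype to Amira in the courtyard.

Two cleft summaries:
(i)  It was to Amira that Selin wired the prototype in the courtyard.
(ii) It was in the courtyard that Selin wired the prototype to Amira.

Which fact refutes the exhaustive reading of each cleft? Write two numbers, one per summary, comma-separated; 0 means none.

0, 4

(i): focus "Amira". No fact shares agent = Selin, thing = the prototype, setting = in the courtyard with a different recipient. 0.
(ii): focus "in the courtyard". Looking for agent = Selin, thing = the prototype, recipient = Amira with some other setting — fact (4) has in the attic there. Refuted.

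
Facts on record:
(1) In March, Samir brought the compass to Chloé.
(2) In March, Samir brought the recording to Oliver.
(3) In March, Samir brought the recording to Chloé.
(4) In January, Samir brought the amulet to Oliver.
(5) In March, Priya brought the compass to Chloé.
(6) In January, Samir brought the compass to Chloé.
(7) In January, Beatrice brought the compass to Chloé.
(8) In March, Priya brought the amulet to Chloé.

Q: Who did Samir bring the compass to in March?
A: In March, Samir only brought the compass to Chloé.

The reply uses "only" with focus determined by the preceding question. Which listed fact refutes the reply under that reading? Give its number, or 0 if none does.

0

The question "Who did ... to ...?" targets the recipient, so in the reply the focus falls on "Chloé".
"Only" then excludes alternative recipients while the background — same agent, thing, setting (Samir / the compass / in March) — is held fixed.
No fact keeps same agent, thing, setting (Samir / the compass / in March) while changing the recipient; every other fact differs on something backgrounded. The reply stands.
(Fact (3) would refute a reading with focus on the thing — but that is not what the question asks.)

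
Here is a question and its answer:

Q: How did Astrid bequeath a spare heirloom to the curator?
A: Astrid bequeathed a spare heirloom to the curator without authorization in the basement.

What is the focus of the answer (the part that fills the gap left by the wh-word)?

without authorization

The wh-word "how" asks about the manner.
In the answer, "Astrid", "a spare heirloom" and "to the curator" are given — repeated from the question.
"in the basement" is also new, but it specifies the location, which is not what the question asks about — so it is not the focus.
The constituent filling the manner gap is "without authorization"; that is the focus.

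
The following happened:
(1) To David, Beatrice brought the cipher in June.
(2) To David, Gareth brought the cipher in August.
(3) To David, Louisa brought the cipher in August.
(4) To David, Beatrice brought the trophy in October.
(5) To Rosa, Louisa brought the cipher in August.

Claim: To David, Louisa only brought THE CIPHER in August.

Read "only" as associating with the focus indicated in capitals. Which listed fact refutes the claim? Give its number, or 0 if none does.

0

Focus (in capitals) is "the cipher" — the thing. "Only" excludes alternative things while holding fixed Louisa as agent and David as recipient and in August as setting.
Every other fact changes something in the background, not just the thing. Nothing refutes the claim.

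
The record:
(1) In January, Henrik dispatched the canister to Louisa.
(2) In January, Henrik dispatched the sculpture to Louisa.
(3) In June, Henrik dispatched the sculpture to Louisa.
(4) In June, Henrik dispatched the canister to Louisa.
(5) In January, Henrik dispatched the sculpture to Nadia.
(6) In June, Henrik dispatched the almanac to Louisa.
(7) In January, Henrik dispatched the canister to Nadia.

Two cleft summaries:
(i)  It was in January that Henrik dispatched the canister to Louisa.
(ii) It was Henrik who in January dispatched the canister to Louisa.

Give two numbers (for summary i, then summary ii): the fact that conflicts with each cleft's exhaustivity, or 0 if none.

4, 0

(i): focus "in January". Looking for agent = Henrik, thing = the canister, recipient = Louisa with some other setting — fact (4) has in June there. Refuted.
(ii): focus "Henrik". No fact shares thing = the canister, recipient = Louisa, setting = in January with a different agent. 0.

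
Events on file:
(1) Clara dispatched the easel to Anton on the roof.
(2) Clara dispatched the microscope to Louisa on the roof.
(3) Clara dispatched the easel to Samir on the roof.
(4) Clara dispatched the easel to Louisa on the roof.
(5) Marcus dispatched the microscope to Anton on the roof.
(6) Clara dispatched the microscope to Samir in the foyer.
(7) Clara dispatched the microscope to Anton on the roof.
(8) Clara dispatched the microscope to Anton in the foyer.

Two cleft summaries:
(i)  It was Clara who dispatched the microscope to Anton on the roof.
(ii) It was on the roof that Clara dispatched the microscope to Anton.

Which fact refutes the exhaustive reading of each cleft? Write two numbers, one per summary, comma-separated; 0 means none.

5, 8

(i): focus "Clara". Looking for same thing, recipient, setting (the microscope / Anton / on the roof) with some other agent — fact (5) has Marcus there. Refuted.
(ii): focus "on the roof". Looking for same agent, thing, recipient (Clara / the microscope / Anton) with some other setting — fact (8) has in the foyer there. Refuted.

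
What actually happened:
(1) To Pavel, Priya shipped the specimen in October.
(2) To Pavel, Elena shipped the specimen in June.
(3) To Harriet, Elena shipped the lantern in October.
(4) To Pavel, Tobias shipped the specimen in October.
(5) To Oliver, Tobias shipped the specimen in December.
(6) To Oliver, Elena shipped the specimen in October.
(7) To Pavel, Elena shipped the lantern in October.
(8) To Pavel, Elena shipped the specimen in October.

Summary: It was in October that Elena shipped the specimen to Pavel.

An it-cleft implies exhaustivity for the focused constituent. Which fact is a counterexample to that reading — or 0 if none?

The cleft puts "in October" in focus and presupposes the open proposition with Elena as agent and the specimen as thing and Pavel as recipient.
Exhaustivity: in October is the only setting satisfying that background.
But fact (2) also has Elena as agent and the specimen as thing and Pavel as recipient, with setting = in June — so the exhaustive reading fails.

2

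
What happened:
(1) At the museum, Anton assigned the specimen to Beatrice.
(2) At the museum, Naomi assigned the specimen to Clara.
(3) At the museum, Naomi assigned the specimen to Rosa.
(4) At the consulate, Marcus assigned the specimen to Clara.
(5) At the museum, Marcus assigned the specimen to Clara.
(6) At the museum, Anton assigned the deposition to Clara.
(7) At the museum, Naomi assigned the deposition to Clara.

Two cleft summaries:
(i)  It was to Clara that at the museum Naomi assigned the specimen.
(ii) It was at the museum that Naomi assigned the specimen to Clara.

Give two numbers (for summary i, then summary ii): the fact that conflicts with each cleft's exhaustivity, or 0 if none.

3, 0

(i): focus "Clara". Looking for agent = Naomi, thing = the specimen, setting = at the museum with some other recipient — fact (3) has Rosa there. Refuted.
(ii): focus "at the museum". No fact shares agent = Naomi, thing = the specimen, recipient = Clara with a different setting. 0.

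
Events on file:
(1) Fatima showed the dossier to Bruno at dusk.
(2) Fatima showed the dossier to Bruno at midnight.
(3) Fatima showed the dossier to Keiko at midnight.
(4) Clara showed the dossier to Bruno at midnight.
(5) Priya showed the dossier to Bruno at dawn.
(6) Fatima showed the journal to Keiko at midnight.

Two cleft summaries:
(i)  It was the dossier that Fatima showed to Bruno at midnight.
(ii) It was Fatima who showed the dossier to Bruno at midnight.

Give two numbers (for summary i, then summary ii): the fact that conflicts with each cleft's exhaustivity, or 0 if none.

0, 4

(i): focus "the dossier". No fact shares same agent, recipient, setting (Fatima / Bruno / at midnight) with a different thing. 0.
(ii): focus "Fatima". Looking for same thing, recipient, setting (the dossier / Bruno / at midnight) with some other agent — fact (4) has Clara there. Refuted.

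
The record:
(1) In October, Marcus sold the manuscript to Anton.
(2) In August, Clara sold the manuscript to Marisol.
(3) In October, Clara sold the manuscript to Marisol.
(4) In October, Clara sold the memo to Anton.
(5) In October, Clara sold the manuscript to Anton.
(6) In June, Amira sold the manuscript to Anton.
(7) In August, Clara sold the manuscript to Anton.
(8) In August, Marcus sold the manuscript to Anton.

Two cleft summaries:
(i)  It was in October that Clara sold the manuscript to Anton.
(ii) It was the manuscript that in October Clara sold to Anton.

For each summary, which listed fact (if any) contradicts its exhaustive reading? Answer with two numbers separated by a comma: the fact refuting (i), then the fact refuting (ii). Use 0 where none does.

7, 4

(i): focus "in October". Looking for same agent, thing, recipient (Clara / the manuscript / Anton) with some other setting — fact (7) has in August there. Refuted.
(ii): focus "the manuscript". Looking for same agent, recipient, setting (Clara / Anton / in October) with some other thing — fact (4) has the memo there. Refuted.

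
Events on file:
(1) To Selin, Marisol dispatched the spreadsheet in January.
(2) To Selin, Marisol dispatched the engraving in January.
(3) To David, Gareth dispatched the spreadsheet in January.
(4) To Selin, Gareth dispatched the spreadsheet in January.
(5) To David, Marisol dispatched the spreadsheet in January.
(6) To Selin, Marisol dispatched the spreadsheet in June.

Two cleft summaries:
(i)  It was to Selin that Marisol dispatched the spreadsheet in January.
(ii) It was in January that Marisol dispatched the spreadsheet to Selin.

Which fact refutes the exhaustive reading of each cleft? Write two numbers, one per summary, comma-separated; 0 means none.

5, 6

(i): focus "Selin". Looking for agent = Marisol, thing = the spreadsheet, setting = in January with some other recipient — fact (5) has David there. Refuted.
(ii): focus "in January". Looking for agent = Marisol, thing = the spreadsheet, recipient = Selin with some other setting — fact (6) has in June there. Refuted.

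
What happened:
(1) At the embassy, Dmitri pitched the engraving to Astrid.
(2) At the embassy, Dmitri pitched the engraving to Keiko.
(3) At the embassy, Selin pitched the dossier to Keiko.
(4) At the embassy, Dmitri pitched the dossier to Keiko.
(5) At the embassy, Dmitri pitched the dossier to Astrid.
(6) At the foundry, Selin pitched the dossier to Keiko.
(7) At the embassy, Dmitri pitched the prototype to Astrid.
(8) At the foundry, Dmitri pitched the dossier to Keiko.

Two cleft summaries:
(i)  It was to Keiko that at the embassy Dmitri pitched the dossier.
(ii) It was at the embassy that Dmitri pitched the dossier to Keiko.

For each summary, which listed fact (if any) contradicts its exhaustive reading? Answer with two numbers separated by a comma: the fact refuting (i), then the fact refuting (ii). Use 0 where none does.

(i): focus "Keiko". Looking for same agent, thing, setting (Dmitri / the dossier / at the embassy) with some other recipient — fact (5) has Astrid there. Refuted.
(ii): focus "at the embassy". Looking for same agent, thing, recipient (Dmitri / the dossier / Keiko) with some other setting — fact (8) has at the foundry there. Refuted.

5, 8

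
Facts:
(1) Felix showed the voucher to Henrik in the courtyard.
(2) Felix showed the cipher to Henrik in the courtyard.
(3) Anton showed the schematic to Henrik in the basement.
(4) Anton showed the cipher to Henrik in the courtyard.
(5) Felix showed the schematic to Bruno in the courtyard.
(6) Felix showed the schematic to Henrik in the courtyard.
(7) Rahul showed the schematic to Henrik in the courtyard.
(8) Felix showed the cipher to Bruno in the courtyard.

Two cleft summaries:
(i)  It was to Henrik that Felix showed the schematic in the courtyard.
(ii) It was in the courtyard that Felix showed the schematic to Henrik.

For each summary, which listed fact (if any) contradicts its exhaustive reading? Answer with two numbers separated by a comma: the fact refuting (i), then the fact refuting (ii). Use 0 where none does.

5, 0

(i): focus "Henrik". Looking for Felix as agent and the schematic as thing and in the courtyard as setting with some other recipient — fact (5) has Bruno there. Refuted.
(ii): focus "in the courtyard". No fact shares Felix as agent and the schematic as thing and Henrik as recipient with a different setting. 0.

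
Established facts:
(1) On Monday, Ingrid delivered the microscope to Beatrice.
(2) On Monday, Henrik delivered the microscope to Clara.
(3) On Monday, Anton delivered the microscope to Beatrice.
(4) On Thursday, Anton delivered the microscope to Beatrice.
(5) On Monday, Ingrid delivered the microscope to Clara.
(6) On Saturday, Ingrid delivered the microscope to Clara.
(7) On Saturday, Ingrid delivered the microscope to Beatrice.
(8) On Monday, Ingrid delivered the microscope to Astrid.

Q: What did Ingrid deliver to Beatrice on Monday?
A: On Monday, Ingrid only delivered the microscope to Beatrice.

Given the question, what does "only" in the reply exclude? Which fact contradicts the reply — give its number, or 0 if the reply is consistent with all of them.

Answering "What did ...?" puts focus on the thing — here, "the microscope".
"Only" then excludes alternative things while the background — same agent, recipient, setting (Ingrid / Beatrice / on Monday) — is held fixed.
No fact keeps same agent, recipient, setting (Ingrid / Beatrice / on Monday) while changing the thing; every other fact differs on something backgrounded. The reply stands.
(Fact (7) would refute a reading with focus on the setting — but that is not what the question asks.)

0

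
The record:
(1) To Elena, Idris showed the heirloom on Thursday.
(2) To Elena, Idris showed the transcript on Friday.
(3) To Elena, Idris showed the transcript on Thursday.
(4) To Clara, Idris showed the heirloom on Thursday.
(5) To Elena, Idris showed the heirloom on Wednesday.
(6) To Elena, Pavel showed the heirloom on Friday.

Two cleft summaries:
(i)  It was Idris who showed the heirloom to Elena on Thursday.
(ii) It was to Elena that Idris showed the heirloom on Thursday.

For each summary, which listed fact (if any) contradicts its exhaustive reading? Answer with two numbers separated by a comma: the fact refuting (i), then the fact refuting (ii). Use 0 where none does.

0, 4

Summary (i) focuses "Idris" (the agent); background same thing, recipient, setting (the heirloom / Elena / on Thursday). No fact matches that background with a different agent, so 0.
Summary (ii) focuses "Elena" (the recipient); background same agent, thing, setting (Idris / the heirloom / on Thursday). Fact (4) matches that background with recipient = Clara — refutes (ii).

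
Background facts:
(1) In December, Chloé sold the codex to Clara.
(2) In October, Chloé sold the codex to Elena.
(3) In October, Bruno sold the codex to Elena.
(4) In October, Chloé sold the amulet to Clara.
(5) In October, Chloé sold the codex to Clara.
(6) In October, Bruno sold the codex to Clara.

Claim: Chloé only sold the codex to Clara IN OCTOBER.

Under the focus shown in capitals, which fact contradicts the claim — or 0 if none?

1

The capitals mark "in October" as focus. So "only" rules out other settings, with the rest (agent = Chloé, thing = the codex, recipient = Clara) as background.
Fact (1) matches on agent = Chloé, thing = the codex, recipient = Clara, but has setting = in December instead. That refutes the claim.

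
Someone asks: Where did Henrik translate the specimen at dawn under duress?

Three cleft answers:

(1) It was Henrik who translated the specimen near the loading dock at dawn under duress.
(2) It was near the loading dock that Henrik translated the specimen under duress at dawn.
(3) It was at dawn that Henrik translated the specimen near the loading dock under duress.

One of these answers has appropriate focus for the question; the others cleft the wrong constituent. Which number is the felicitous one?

2

The question word "where" targets the location.
Option (1) clefts "Henrik" — the subject (agent), not what was asked.
Option (2) clefts "near the loading dock" — that matches what the question asks about.
Option (3) clefts "at dawn" — the time, not what was asked.
So the congruent reply is (2).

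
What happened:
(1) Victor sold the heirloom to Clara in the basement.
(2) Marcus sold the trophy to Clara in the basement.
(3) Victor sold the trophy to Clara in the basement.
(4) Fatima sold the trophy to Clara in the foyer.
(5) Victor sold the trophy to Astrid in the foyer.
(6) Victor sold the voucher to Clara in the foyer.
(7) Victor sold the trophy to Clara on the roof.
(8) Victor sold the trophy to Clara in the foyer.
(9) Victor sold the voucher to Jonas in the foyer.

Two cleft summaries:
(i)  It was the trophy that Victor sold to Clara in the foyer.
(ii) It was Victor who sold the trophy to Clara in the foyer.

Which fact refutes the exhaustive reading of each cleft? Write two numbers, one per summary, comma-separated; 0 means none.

(i): focus "the trophy". Looking for same agent, recipient, setting (Victor / Clara / in the foyer) with some other thing — fact (6) has the voucher there. Refuted.
(ii): focus "Victor". Looking for same thing, recipient, setting (the trophy / Clara / in the foyer) with some other agent — fact (4) has Fatima there. Refuted.

6, 4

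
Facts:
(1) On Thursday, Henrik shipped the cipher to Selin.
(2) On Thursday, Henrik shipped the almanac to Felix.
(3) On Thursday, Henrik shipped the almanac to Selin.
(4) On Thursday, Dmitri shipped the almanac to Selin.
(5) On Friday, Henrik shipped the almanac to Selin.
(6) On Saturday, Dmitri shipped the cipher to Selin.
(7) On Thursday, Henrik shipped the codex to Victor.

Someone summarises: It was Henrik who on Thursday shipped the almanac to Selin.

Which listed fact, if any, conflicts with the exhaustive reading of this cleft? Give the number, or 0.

The cleft puts "Henrik" in focus and presupposes the open proposition with same thing, recipient, setting (the almanac / Selin / on Thursday).
The exhaustive reading says no other agent fits that background.
Fact (4) shares the background but with agent = Dmitri; exhaustivity is violated.

4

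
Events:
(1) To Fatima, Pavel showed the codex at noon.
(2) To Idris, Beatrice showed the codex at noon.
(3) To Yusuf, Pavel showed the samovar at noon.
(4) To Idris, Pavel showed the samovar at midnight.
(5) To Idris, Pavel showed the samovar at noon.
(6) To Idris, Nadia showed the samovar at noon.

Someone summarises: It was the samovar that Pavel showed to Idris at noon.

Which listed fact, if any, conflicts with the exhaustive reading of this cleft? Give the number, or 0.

0

The cleft puts "the samovar" in focus and presupposes the open proposition with agent = Pavel, recipient = Idris, setting = at noon.
Exhaustivity: the samovar is the only thing satisfying that background.
Every other fact differs from the presupposition on some backgrounded slot, so none challenges the exhaustivity.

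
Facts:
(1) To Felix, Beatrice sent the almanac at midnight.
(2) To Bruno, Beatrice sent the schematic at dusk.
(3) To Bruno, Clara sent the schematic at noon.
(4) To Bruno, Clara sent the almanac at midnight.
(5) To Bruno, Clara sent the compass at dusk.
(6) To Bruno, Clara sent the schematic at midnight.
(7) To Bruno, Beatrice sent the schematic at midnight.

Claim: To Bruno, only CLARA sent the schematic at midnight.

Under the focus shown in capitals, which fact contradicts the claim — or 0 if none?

7

Focus (in capitals) is "Clara" — the agent. "Only" excludes alternative agents while holding fixed same thing, recipient, setting (the schematic / Bruno / at midnight).
Fact (7) matches on same thing, recipient, setting (the schematic / Bruno / at midnight), but has agent = Beatrice instead. That refutes the claim.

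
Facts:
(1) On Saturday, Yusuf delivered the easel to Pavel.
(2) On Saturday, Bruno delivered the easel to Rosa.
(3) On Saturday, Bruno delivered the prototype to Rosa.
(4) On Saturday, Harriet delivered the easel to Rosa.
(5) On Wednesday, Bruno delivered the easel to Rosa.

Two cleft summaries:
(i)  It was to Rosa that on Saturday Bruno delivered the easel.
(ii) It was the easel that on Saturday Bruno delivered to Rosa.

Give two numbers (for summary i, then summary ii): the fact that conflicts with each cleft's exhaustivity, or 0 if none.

Summary (i) focuses "Rosa" (the recipient); background same agent, thing, setting (Bruno / the easel / on Saturday). No fact matches that background with a different recipient, so 0.
Summary (ii) focuses "the easel" (the thing); background same agent, recipient, setting (Bruno / Rosa / on Saturday). Fact (3) matches that background with thing = the prototype — refutes (ii).

0, 3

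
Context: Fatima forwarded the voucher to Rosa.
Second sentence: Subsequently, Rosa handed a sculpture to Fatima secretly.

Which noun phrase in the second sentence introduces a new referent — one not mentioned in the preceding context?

"Rosa" and "Fatima" in the second sentence are given — already mentioned in the context.
"a sculpture" has no antecedent in the context; it is discourse-new (the indefinite article also signals a new referent).

a sculpture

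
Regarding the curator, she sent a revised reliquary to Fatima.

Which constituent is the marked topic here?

The construction explicitly marks "the curator" as what the sentence is about — the topic.
The remainder of the clause is the comment (what is said about the topic).

the curator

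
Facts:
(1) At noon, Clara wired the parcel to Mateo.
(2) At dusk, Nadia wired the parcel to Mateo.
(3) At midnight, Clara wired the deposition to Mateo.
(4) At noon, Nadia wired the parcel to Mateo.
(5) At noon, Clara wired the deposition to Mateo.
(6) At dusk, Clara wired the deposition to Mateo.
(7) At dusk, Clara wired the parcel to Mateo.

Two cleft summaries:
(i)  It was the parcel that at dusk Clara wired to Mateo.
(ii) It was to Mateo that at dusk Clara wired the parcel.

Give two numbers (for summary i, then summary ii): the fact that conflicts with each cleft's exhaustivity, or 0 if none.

Summary (i) focuses "the parcel" (the thing); background agent = Clara, recipient = Mateo, setting = at dusk. Fact (6) matches that background with thing = the deposition — refutes (i).
Summary (ii) focuses "Mateo" (the recipient); background agent = Clara, thing = the parcel, setting = at dusk. No fact matches that background with a different recipient, so 0.

6, 0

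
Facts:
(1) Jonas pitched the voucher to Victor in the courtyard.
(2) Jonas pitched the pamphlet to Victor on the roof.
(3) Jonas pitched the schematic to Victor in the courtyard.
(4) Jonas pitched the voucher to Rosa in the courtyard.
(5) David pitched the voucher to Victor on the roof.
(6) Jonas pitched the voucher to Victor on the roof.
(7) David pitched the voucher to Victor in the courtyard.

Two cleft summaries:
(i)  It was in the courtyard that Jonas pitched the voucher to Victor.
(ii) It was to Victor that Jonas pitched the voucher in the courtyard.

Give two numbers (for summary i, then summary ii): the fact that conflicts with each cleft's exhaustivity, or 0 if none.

6, 4

(i): focus "in the courtyard". Looking for agent = Jonas, thing = the voucher, recipient = Victor with some other setting — fact (6) has on the roof there. Refuted.
(ii): focus "Victor". Looking for agent = Jonas, thing = the voucher, setting = in the courtyard with some other recipient — fact (4) has Rosa there. Refuted.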